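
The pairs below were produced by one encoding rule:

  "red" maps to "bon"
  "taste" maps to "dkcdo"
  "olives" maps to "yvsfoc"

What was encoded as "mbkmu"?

Compare letters: r→b is +10, e→o is +10, d→n is +10 — a constant shift. It's a constant shift of +10 (ROT10).
Decoding mbkmu: m−10=c, b−10=r, k−10=a, m−10=c, u−10=k.

crack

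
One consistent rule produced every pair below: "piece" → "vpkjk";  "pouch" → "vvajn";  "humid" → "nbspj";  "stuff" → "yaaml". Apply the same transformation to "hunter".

It's a Vigenère-style cipher with numeric key [6,7]: position i shifts by key[i mod 2].
For hunter: h+6=n, u+7=b, n+6=t, t+7=a, e+6=k, r+7=y.

nbtaky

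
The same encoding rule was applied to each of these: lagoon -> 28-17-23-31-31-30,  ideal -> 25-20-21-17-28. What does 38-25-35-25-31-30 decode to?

Letters become their 1-based position plus 16 (so a→17, b→18, …).
Decoding 38-25-35-25-31-30: 38→(38−16)÷1=22=v, 25→(25−16)÷1=9=i, 35→(35−16)÷1=19=s, 25→(25−16)÷1=9=i, 31→(31−16)÷1=15=o, 30→(30−16)÷1=14=n.

vision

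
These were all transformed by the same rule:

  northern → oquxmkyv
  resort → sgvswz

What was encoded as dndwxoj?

classic

In northern: n→o is +1, o→q is +2, r→u is +3, t→x is +4 — the shift increases by 1 each position. Letter i (0-indexed) is shifted by i+1, so successive shifts are 1, 2, 3, ….
Reversing it on dndwxoj: d−1=c, n−2=l, d−3=a, w−4=s, x−5=s, o−6=i, j−7=c.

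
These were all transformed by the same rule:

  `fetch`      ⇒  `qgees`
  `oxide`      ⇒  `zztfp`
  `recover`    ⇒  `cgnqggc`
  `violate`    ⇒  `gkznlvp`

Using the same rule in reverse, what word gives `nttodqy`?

crimson

Shifts by position in fetch: pos 0: f→q (+11), pos 1: e→g (+2), pos 2: t→e (+11), pos 3: c→e (+2) — repeating every 2. A repeating key of period 2 is used — shifts +11, +2 over and over.
Reversing it on nttodqy: n−11=c, t−2=r, t−11=i, o−2=m, d−11=s, q−2=o, y−11=n.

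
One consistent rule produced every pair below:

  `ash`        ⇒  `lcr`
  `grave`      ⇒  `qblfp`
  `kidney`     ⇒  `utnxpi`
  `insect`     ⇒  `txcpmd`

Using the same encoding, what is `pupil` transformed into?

zfztv

The rule splits by letter class: vowels +11, consonants +10.
For pupil: p(cons)+10=z, u(vowel)+11=f, p(cons)+10=z, i(vowel)+11=t, l(cons)+10=v.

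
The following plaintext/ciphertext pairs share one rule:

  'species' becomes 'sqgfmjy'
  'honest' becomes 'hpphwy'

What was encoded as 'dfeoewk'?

declare

In species: s→s is +0, p→q is +1, e→g is +2, c→f is +3 — the shift increases by 1 each position. Letter i (0-indexed) is shifted by i+0, so successive shifts are 0, 1, 2, ….
Decoding dfeoewk: d−0=d, f−1=e, e−2=c, o−3=l, e−4=a, w−5=r, k−6=e.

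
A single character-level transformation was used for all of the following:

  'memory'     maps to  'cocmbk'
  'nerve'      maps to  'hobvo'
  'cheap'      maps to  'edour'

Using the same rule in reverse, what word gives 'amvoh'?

m(12)→c(2) and e(4)→o(14) fit y≡5x+20 (mod 26); the inverse of 5 mod 26 is 21. This is an affine cipher: with a=0,…,z=25, each position x becomes (5x+20) mod 26.
Reversing it on amvoh: a(0)→21·(0−20)≡22=w; m(12)→21·(12−20)≡14=o; v(21)→21·(21−20)≡21=v; o(14)→21·(14−20)≡4=e; h(7)→21·(7−20)≡13=n (all mod 26).

woven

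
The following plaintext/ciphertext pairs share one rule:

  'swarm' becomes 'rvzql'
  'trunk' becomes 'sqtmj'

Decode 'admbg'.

bench

It's a constant shift of +25 (ROT25).
Reversing it on admbg: a−25=b, d−25=e, m−25=n, b−25=c, g−25=h.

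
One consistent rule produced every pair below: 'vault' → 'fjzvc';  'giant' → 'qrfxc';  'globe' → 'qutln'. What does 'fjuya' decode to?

vapor

Shifts by position in vault: pos 0: v→f (+10), pos 1: a→j (+9), pos 2: u→z (+5), pos 3: l→v (+10), pos 4: t→c (+9) — repeating every 3. A repeating key of period 3 is used — shifts +10, +9, +5 over and over.
Decoding fjuya: f−10=v, j−9=a, u−5=p, y−10=o, a−9=r.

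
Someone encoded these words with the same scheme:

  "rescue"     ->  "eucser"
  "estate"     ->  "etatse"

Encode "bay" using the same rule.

The output letters match the input read backwards: rescue reversed is eucser. The word is simply reversed.
For bay: reverse → yab.

yab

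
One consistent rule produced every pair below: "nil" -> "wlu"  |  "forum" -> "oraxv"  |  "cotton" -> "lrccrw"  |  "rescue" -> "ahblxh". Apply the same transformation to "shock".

bqrlt

The shift depends on letter class: consonant n→w is +9, but vowel i→l is +3. Two shifts are in play — +3 for a/e/i/o/u, +9 for every other letter.
On shock: s(cons)+9=b, h(cons)+9=q, o(vowel)+3=r, c(cons)+9=l, k(cons)+9=t.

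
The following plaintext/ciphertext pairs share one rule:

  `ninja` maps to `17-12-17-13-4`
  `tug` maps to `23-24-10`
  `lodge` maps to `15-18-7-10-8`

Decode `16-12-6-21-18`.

n is letter #14 and maps to 17: an offset of 3. Each letter is replaced by its alphabet position (a=1..z=26) + 3.
Undoing it on 16-12-6-21-18: 16→(16−3)÷1=13=m, 12→(12−3)÷1=9=i, 6→(6−3)÷1=3=c, 21→(21−3)÷1=18=r, 18→(18−3)÷1=15=o.

micro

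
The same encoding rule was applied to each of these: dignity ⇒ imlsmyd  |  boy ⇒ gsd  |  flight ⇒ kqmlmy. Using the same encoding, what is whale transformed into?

The shift depends on letter class: consonant d→i is +5, but vowel i→m is +4. Two shifts are in play — +4 for a/e/i/o/u, +5 for every other letter.
Applying it to whale: w(cons)+5=b, h(cons)+5=m, a(vowel)+4=e, l(cons)+5=q, e(vowel)+4=i.

bmeqi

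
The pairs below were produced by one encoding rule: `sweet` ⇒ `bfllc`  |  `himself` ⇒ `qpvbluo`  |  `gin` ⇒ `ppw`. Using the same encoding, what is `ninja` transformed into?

The shift depends on letter class: consonant s→b is +9, but vowel e→l is +7. Two shifts are in play — +7 for a/e/i/o/u, +9 for every other letter.
On ninja: n(cons)+9=w, i(vowel)+7=p, n(cons)+9=w, j(cons)+9=s, a(vowel)+7=h.

wpwsh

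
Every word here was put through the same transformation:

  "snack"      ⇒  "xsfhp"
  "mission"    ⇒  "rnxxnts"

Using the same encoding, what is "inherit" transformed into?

Compare letters: s→x is +5, n→s is +5, a→f is +5 — a constant shift. This is a Caesar cipher with shift 5.
Applying it to inherit: i+5=n, n+5=s, h+5=m, e+5=j, r+5=w, i+5=n, t+5=y.

nsmjwny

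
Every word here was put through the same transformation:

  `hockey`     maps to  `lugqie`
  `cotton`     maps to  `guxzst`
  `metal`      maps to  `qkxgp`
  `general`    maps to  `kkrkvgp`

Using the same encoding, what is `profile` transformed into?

Shifts by position in hockey: pos 0: h→l (+4), pos 1: o→u (+6), pos 2: c→g (+4), pos 3: k→q (+6) — repeating every 2. It's a Vigenère-style cipher with numeric key [4,6]: position i shifts by key[i mod 2].
For profile: p+4=t, r+6=x, o+4=s, f+6=l, i+4=m, l+6=r, e+4=i.

txslmri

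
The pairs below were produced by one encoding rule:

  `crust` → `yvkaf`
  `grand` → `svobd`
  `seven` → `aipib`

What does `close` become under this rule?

c(2)→y(24) and r(17)→v(21) fit y≡5x+14 (mod 26); the inverse of 5 mod 26 is 21. Each letter's alphabet position (a=0..z=25) is mapped through 5·x+14 mod 26 — an affine cipher.
On close: c(2)→5·2+14≡24=y; l(11)→5·11+14≡17=r; o(14)→5·14+14≡6=g; s(18)→5·18+14≡0=a; e(4)→5·4+14≡8=i (all mod 26).

yrgai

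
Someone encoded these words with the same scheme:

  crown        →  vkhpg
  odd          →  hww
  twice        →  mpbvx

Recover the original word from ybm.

Compare letters: c→v is +19, r→k is +19, o→h is +19 — a constant shift. Each letter is shifted forward by 19 in the alphabet (a Caesar shift of +19).
Reversing it on ybm: y−19=f, b−19=i, m−19=t.

fit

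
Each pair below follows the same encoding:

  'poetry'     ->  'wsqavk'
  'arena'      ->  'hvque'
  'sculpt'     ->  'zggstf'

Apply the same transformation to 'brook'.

Shifts by position in poetry: pos 0: p→w (+7), pos 1: o→s (+4), pos 2: e→q (+12), pos 3: t→a (+7), pos 4: r→v (+4), pos 5: y→k (+12) — repeating every 3. It's a Vigenère-style cipher with numeric key [7,4,12]: position i shifts by key[i mod 3].
For brook: b+7=i, r+4=v, o+12=a, o+7=v, k+4=o.

ivavo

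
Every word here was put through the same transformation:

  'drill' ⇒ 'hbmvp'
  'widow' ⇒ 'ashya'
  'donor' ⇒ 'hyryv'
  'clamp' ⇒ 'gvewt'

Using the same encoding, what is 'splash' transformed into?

wzpkwr

Shifts by position in drill: pos 0: d→h (+4), pos 1: r→b (+10), pos 2: i→m (+4), pos 3: l→v (+10) — repeating every 2. A repeating key of period 2 is used — shifts +4, +10 over and over.
Applying it to splash: s+4=w, p+10=z, l+4=p, a+10=k, s+4=w, h+10=r.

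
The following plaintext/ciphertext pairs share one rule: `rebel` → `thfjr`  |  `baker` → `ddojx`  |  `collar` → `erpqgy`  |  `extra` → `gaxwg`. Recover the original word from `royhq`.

In rebel: r→t is +2, e→h is +3, b→f is +4, e→j is +5 — the shift increases by 1 each position. Each letter shifts forward by (position + 2), i.e. 2, 3, 4, … — the shift grows by one for each successive letter.
Decoding royhq: r−2=p, o−3=l, y−4=u, h−5=c, q−6=k.

pluck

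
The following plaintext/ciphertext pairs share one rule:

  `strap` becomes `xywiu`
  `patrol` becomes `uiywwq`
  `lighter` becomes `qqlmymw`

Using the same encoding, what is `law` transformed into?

The shift depends on letter class: consonant s→x is +5, but vowel a→i is +8. The rule splits by letter class: vowels +8, consonants +5.
On law: l(cons)+5=q, a(vowel)+8=i, w(cons)+5=b.

qib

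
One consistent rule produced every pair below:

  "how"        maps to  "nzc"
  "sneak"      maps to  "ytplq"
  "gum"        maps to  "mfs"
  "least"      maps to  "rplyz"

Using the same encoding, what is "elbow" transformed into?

prhzc

The shift depends on letter class: consonant h→n is +6, but vowel o→z is +11. Vowels shift forward by 11 and consonants shift forward by 6.
Applying it to elbow: e(vowel)+11=p, l(cons)+6=r, b(cons)+6=h, o(vowel)+11=z, w(cons)+6=c.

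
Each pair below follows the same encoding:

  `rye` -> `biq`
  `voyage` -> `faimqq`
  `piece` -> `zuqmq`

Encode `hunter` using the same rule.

The shift depends on letter class: consonant r→b is +10, but vowel e→q is +12. Two shifts are in play — +12 for a/e/i/o/u, +10 for every other letter.
On hunter: h(cons)+10=r, u(vowel)+12=g, n(cons)+10=x, t(cons)+10=d, e(vowel)+12=q, r(cons)+10=b.

rgxdqb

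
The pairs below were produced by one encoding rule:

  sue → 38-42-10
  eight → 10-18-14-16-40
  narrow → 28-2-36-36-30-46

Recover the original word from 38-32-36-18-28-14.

spring

s(#19)→38 and u(#21)→42: differences scale by 2, so n = 2·pos + 0. The formula is n = 2×(alphabet index, a=1).
Reversing it on 38-32-36-18-28-14: 38→(38−0)÷2=19=s, 32→(32−0)÷2=16=p, 36→(36−0)÷2=18=r, 18→(18−0)÷2=9=i, 28→(28−0)÷2=14=n, 14→(14−0)÷2=7=g.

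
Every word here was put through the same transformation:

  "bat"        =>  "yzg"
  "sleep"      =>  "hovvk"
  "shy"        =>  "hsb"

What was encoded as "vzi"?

Each letter is replaced by its mirror in the alphabet: a↔z, b↔y, c↔x, and so on (the Atbash cipher).
Decoding vzi: v↔e, z↔a, i↔r.

ear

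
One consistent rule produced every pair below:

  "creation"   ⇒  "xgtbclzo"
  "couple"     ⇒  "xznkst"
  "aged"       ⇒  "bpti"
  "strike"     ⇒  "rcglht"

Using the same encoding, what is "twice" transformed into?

cjlxt

This is an affine cipher: with a=0,…,z=25, each position x becomes (11x+1) mod 26.
Applying it to twice: t(19)→11·19+1≡2=c; w(22)→11·22+1≡9=j; i(8)→11·8+1≡11=l; c(2)→11·2+1≡23=x; e(4)→11·4+1≡19=t (all mod 26).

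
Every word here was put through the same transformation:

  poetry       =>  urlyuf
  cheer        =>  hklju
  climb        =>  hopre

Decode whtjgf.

Shifts by position in poetry: pos 0: p→u (+5), pos 1: o→r (+3), pos 2: e→l (+7), pos 3: t→y (+5), pos 4: r→u (+3), pos 5: y→f (+7) — repeating every 3. It's a Vigenère-style cipher with numeric key [5,3,7]: position i shifts by key[i mod 3].
Reversing it on whtjgf: w−5=r, h−3=e, t−7=m, j−5=e, g−3=d, f−7=y.

remedy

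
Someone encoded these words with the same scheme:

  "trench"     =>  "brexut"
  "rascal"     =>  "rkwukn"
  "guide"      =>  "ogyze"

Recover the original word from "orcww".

gross

t(19)→b(1) and r(17)→r(17) fit y≡5x+10 (mod 26); the inverse of 5 mod 26 is 21. This is an affine cipher: with a=0,…,z=25, each position x becomes (5x+10) mod 26.
Reversing it on orcww: o(14)→21·(14−10)≡6=g; r(17)→21·(17−10)≡17=r; c(2)→21·(2−10)≡14=o; w(22)→21·(22−10)≡18=s; w(22)→21·(22−10)≡18=s (all mod 26).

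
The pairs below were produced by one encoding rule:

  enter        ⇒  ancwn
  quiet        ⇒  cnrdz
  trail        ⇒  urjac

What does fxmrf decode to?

The output letters match the input read backwards, each shifted +9: enter reversed is retne. The word is reversed, then every letter is shifted forward by 9.
Undoing it on fxmrf: shift back: f−9=w, x−9=o, m−9=d, r−9=i, f−9=w → wodiw; then reverse → widow.

widow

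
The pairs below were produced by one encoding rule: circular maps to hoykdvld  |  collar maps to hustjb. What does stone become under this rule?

In circular: c→h is +5, i→o is +6, r→y is +7, c→k is +8 — the shift increases by 1 each position. Letter i (0-indexed) is shifted by i+5, so successive shifts are 5, 6, 7, ….
Applying it to stone: s+5=x, t+6=z, o+7=v, n+8=v, e+9=n.

xzvvn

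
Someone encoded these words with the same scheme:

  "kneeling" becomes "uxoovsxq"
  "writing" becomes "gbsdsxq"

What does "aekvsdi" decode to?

quality

Compare letters: k→u is +10, n→x is +10, e→o is +10 — a constant shift. Every letter moves 10 places later in the alphabet, wrapping around z→a.
Undoing it on aekvsdi: a−10=q, e−10=u, k−10=a, v−10=l, s−10=i, d−10=t, i−10=y.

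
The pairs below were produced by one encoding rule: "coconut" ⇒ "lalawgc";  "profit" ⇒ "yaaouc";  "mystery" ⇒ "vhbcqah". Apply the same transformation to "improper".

The shift depends on letter class: consonant c→l is +9, but vowel o→a is +12. Two shifts are in play — +12 for a/e/i/o/u, +9 for every other letter.
Applying it to improper: i(vowel)+12=u, m(cons)+9=v, p(cons)+9=y, r(cons)+9=a, o(vowel)+12=a, p(cons)+9=y, e(vowel)+12=q, r(cons)+9=a.

uvyaayqa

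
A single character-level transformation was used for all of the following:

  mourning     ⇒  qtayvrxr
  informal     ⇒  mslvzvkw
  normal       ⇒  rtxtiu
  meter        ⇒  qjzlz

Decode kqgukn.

glance

Each letter shifts forward by (position + 4), i.e. 4, 5, 6, … — the shift grows by one for each successive letter.
Reversing it on kqgukn: k−4=g, q−5=l, g−6=a, u−7=n, k−8=c, n−9=e.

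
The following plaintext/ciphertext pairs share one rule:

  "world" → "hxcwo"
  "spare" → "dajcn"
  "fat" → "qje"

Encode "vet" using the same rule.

gne

The shift depends on letter class: consonant w→h is +11, but vowel o→x is +9. The rule splits by letter class: vowels +9, consonants +11.
Applying it to vet: v(cons)+11=g, e(vowel)+9=n, t(cons)+11=e.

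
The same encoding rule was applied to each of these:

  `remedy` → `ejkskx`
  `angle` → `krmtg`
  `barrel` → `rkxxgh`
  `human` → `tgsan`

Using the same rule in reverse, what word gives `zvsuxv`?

prompt

The word is reversed, then every letter is shifted forward by 6.
Undoing it on zvsuxv: shift back: z−6=t, v−6=p, s−6=m, u−6=o, x−6=r, v−6=p → tpmorp; then reverse → prompt.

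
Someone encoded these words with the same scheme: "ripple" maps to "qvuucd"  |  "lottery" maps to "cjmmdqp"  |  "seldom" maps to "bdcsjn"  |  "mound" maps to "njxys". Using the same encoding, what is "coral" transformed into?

r(17)→q(16) and i(8)→v(21) fit y≡11x+11 (mod 26); the inverse of 11 mod 26 is 19. Treating letters as 0–25, the rule is x ↦ 11x + 11 (mod 26).
For coral: c(2)→11·2+11≡7=h; o(14)→11·14+11≡9=j; r(17)→11·17+11≡16=q; a(0)→11·0+11≡11=l; l(11)→11·11+11≡2=c (all mod 26).

hjqlc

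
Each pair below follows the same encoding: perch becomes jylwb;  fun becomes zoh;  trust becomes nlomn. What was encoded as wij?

Compare letters: p→j is +20, e→y is +20, r→l is +20 — a constant shift. This is a Caesar cipher with shift 20.
Reversing it on wij: w−20=c, i−20=o, j−20=p.

cop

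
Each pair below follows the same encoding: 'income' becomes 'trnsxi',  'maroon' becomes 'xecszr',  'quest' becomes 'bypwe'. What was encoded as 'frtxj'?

Shifts by position in income: pos 0: i→t (+11), pos 1: n→r (+4), pos 2: c→n (+11), pos 3: o→s (+4) — repeating every 2. It's a Vigenère-style cipher with numeric key [11,4]: position i shifts by key[i mod 2].
Reversing it on frtxj: f−11=u, r−4=n, t−11=i, x−4=t, j−11=y.

unity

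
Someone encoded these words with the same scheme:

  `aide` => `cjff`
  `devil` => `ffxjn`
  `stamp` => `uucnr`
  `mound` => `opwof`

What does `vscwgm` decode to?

travel

Shifts by position in aide: pos 0: a→c (+2), pos 1: i→j (+1), pos 2: d→f (+2), pos 3: e→f (+1) — repeating every 2. It's a Vigenère-style cipher with numeric key [2,1]: position i shifts by key[i mod 2].
Decoding vscwgm: v−2=t, s−1=r, c−2=a, w−1=v, g−2=e, m−1=l.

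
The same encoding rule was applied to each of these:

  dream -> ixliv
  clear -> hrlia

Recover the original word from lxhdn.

In dream: d→i is +5, r→x is +6, e→l is +7, a→i is +8 — the shift increases by 1 each position. Letter i (0-indexed) is shifted by i+5, so successive shifts are 5, 6, 7, ….
Reversing it on lxhdn: l−5=g, x−6=r, h−7=a, d−8=v, n−9=e.

grave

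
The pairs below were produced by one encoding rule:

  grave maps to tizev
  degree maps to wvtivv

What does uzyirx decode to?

Each pair mirrors across the alphabet (g↔t, r↔i, a↔z): positions sum to 25. Letters are reflected about the middle of the alphabet (position → 25−position): Atbash.
Reversing it on uzyirx: u↔f, z↔a, y↔b, i↔r, r↔i, x↔c.

fabric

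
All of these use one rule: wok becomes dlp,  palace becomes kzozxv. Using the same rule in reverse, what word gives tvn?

gem

Each pair mirrors across the alphabet (w↔d, o↔l, k↔p): positions sum to 25. This is the alphabet-reversal cipher (Atbash): a becomes z, b becomes y, etc.
Decoding tvn: t↔g, v↔e, n↔m.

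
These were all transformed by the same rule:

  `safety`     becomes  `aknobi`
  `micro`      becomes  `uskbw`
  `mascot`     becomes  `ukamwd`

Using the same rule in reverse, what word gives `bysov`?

Shifts by position in safety: pos 0: s→a (+8), pos 1: a→k (+10), pos 2: f→n (+8), pos 3: e→o (+10) — repeating every 2. It's a Vigenère-style cipher with numeric key [8,10]: position i shifts by key[i mod 2].
Reversing it on bysov: b−8=t, y−10=o, s−8=k, o−10=e, v−8=n.

token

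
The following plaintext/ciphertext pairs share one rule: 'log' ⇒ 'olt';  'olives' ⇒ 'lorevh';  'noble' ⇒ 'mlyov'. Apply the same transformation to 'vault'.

ezfog

Each pair mirrors across the alphabet (l↔o, o↔l, g↔t): positions sum to 25. Each letter is replaced by its mirror in the alphabet: a↔z, b↔y, c↔x, and so on (the Atbash cipher).
On vault: v↔e, a↔z, u↔f, l↔o, t↔g.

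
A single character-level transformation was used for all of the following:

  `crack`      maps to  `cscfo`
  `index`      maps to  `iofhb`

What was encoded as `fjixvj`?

figure

In crack: c→c is +0, r→s is +1, a→c is +2, c→f is +3 — the shift increases by 1 each position. The shift increases by 1 at each position, starting from +0: 0, 1, 2, ….
Reversing it on fjixvj: f−0=f, j−1=i, i−2=g, x−3=u, v−4=r, j−5=e.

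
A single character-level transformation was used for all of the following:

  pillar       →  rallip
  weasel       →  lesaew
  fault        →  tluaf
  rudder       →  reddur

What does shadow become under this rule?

wodahs

The output letters match the input read backwards: pillar reversed is rallip. The word is simply reversed.
Applying it to shadow: reverse → wodahs.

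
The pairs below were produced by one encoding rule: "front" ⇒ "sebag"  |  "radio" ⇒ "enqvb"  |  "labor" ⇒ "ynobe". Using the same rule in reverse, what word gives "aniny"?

This is a Caesar cipher with shift 13.
Undoing it on aniny: a−13=n, n−13=a, i−13=v, n−13=a, y−13=l.

naval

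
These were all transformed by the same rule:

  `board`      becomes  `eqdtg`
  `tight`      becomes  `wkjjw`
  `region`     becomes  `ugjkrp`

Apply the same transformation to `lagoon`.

ocjqrp

Shifts by position in board: pos 0: b→e (+3), pos 1: o→q (+2), pos 2: a→d (+3), pos 3: r→t (+2) — repeating every 2. The shifts repeat in a cycle of length 2: positions 0,1,… shift by +3, +2, then the pattern repeats.
On lagoon: l+3=o, a+2=c, g+3=j, o+2=q, o+3=r, n+2=p.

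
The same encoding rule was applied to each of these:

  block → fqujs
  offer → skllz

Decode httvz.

donor

In block: b→f is +4, l→q is +5, o→u is +6, c→j is +7 — the shift increases by 1 each position. Each letter shifts forward by (position + 4), i.e. 4, 5, 6, … — the shift grows by one for each successive letter.
Decoding httvz: h−4=d, t−5=o, t−6=n, v−7=o, z−8=r.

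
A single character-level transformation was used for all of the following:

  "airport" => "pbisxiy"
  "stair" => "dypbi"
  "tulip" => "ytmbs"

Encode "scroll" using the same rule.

dfixmm

a(0)→p(15) and i(8)→b(1) fit y≡21x+15 (mod 26); the inverse of 21 mod 26 is 5. Treating letters as 0–25, the rule is x ↦ 21x + 15 (mod 26).
For scroll: s(18)→21·18+15≡3=d; c(2)→21·2+15≡5=f; r(17)→21·17+15≡8=i; o(14)→21·14+15≡23=x; l(11)→21·11+15≡12=m; l(11)→21·11+15≡12=m (all mod 26).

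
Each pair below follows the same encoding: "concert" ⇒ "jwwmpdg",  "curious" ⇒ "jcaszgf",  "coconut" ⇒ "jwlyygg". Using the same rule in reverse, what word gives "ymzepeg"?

Each letter shifts forward by (position + 7), i.e. 7, 8, 9, … — the shift grows by one for each successive letter.
Reversing it on ymzepeg: y−7=r, m−8=e, z−9=q, e−10=u, p−11=e, e−12=s, g−13=t.

request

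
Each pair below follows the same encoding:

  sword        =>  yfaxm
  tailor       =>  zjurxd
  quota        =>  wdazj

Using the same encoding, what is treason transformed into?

zaqgbat

Shifts by position in sword: pos 0: s→y (+6), pos 1: w→f (+9), pos 2: o→a (+12), pos 3: r→x (+6), pos 4: d→m (+9) — repeating every 3. A repeating key of period 3 is used — shifts +6, +9, +12 over and over.
Applying it to treason: t+6=z, r+9=a, e+12=q, a+6=g, s+9=b, o+12=a, n+6=t.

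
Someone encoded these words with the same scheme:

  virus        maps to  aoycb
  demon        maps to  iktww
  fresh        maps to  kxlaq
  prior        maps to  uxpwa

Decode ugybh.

In virus: v→a is +5, i→o is +6, r→y is +7, u→c is +8 — the shift increases by 1 each position. Each letter shifts forward by (position + 5), i.e. 5, 6, 7, … — the shift grows by one for each successive letter.
Reversing it on ugybh: u−5=p, g−6=a, y−7=r, b−8=t, h−9=y.

party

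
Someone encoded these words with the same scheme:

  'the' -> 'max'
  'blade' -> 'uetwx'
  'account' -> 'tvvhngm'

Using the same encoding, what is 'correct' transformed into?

vhkkxvm

Compare letters: t→m is +19, h→a is +19, e→x is +19 — a constant shift. Every letter moves 19 places later in the alphabet, wrapping around z→a.
Applying it to correct: c+19=v, o+19=h, r+19=k, r+19=k, e+19=x, c+19=v, t+19=m.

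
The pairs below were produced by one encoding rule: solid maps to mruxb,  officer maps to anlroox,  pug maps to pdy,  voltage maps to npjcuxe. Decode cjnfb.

sweat

Read the word backwards and shift each letter +9.
Undoing it on cjnfb: shift back: c−9=t, j−9=a, n−9=e, f−9=w, b−9=s → taews; then reverse → sweat.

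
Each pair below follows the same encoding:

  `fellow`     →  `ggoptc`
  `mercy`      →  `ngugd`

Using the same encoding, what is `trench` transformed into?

In fellow: f→g is +1, e→g is +2, l→o is +3, l→p is +4 — the shift increases by 1 each position. Each letter shifts forward by (position + 1), i.e. 1, 2, 3, … — the shift grows by one for each successive letter.
For trench: t+1=u, r+2=t, e+3=h, n+4=r, c+5=h, h+6=n.

uthrhn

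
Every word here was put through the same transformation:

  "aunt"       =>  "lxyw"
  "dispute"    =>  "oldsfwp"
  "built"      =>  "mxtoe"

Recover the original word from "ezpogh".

twelve

Shifts by position in aunt: pos 0: a→l (+11), pos 1: u→x (+3), pos 2: n→y (+11), pos 3: t→w (+3) — repeating every 2. A repeating key of period 2 is used — shifts +11, +3 over and over.
Reversing it on ezpogh: e−11=t, z−3=w, p−11=e, o−3=l, g−11=v, h−3=e.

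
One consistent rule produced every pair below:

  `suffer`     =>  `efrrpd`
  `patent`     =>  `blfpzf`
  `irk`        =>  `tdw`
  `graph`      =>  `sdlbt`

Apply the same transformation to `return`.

dpffdz

Vowels shift forward by 11 and consonants shift forward by 12.
For return: r(cons)+12=d, e(vowel)+11=p, t(cons)+12=f, u(vowel)+11=f, r(cons)+12=d, n(cons)+12=z.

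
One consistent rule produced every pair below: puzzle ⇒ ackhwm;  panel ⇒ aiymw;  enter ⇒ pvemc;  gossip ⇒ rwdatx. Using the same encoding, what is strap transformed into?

dbcia

Shifts by position in puzzle: pos 0: p→a (+11), pos 1: u→c (+8), pos 2: z→k (+11), pos 3: z→h (+8) — repeating every 2. It's a Vigenère-style cipher with numeric key [11,8]: position i shifts by key[i mod 2].
On strap: s+11=d, t+8=b, r+11=c, a+8=i, p+11=a.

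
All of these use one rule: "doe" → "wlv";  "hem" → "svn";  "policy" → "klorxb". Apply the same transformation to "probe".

kilyv

Each pair mirrors across the alphabet (d↔w, o↔l, e↔v): positions sum to 25. Each letter is replaced by its mirror in the alphabet: a↔z, b↔y, c↔x, and so on (the Atbash cipher).
Applying it to probe: p↔k, r↔i, o↔l, b↔y, e↔v.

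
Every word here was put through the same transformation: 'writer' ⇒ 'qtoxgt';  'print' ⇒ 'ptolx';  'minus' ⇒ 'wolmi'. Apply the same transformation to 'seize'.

w(22)→q(16) and r(17)→t(19) fit y≡15x+24 (mod 26); the inverse of 15 mod 26 is 7. Each letter's alphabet position (a=0..z=25) is mapped through 15·x+24 mod 26 — an affine cipher.
Applying it to seize: s(18)→15·18+24≡8=i; e(4)→15·4+24≡6=g; i(8)→15·8+24≡14=o; z(25)→15·25+24≡9=j; e(4)→15·4+24≡6=g (all mod 26).

igojg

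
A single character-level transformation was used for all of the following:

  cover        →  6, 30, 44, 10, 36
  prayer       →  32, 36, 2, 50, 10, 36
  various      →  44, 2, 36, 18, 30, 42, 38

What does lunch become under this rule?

c(#3)→6 and o(#15)→30: differences scale by 2, so n = 2·pos + 0. With a=1..z=26, the number is 2·pos.
On lunch: l=12→24, u=21→42, n=14→28, c=3→6, h=8→16.

24, 42, 28, 6, 16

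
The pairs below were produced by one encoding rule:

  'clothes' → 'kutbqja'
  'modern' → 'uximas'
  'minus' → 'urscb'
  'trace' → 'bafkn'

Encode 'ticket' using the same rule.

brhsny

Shifts by position in clothes: pos 0: c→k (+8), pos 1: l→u (+9), pos 2: o→t (+5), pos 3: t→b (+8), pos 4: h→q (+9), pos 5: e→j (+5) — repeating every 3. A repeating key of period 3 is used — shifts +8, +9, +5 over and over.
For ticket: t+8=b, i+9=r, c+5=h, k+8=s, e+9=n, t+5=y.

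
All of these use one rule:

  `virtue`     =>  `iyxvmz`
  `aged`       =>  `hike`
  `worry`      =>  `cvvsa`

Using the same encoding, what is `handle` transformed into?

iphrel

The output letters match the input read backwards, each shifted +4: virtue reversed is eutriv. Two steps: reverse the string, then apply a Caesar shift of +4.
On handle: reverse → eldnah; then shift: e+4=i, l+4=p, d+4=h, n+4=r, a+4=e, h+4=l.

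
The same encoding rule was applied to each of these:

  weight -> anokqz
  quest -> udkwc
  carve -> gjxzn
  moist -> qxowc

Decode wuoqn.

slime

It's a Vigenère-style cipher with numeric key [4,9,6]: position i shifts by key[i mod 3].
Decoding wuoqn: w−4=s, u−9=l, o−6=i, q−4=m, n−9=e.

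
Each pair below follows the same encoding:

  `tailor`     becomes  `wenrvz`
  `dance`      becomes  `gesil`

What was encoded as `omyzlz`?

In tailor: t→w is +3, a→e is +4, i→n is +5, l→r is +6 — the shift increases by 1 each position. Letter i (0-indexed) is shifted by i+3, so successive shifts are 3, 4, 5, ….
Reversing it on omyzlz: o−3=l, m−4=i, y−5=t, z−6=t, l−7=e, z−8=r.

litter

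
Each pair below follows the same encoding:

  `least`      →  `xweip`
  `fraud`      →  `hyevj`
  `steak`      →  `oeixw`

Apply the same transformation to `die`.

imh

Two steps: reverse the string, then apply a Caesar shift of +4.
On die: reverse → eid; then shift: e+4=i, i+4=m, d+4=h.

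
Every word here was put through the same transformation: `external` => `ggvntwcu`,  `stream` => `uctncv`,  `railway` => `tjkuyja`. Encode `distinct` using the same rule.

fruckwec

The shifts repeat in a cycle of length 2: positions 0,1,… shift by +2, +9, then the pattern repeats.
Applying it to distinct: d+2=f, i+9=r, s+2=u, t+9=c, i+2=k, n+9=w, c+2=e, t+9=c.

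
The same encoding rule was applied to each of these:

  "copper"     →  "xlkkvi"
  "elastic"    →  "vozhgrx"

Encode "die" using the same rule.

Each pair mirrors across the alphabet (c↔x, o↔l, p↔k): positions sum to 25. Each letter is replaced by its mirror in the alphabet: a↔z, b↔y, c↔x, and so on (the Atbash cipher).
Applying it to die: d↔w, i↔r, e↔v.

wrv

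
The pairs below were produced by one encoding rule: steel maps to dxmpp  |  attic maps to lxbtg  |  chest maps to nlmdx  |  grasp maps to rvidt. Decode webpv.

later

Shifts by position in steel: pos 0: s→d (+11), pos 1: t→x (+4), pos 2: e→m (+8), pos 3: e→p (+11), pos 4: l→p (+4) — repeating every 3. A repeating key of period 3 is used — shifts +11, +4, +8 over and over.
Decoding webpv: w−11=l, e−4=a, b−8=t, p−11=e, v−4=r.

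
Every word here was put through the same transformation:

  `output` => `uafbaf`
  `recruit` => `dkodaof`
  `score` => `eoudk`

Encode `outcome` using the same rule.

The shift depends on letter class: consonant t→f is +12, but vowel o→u is +6. The rule splits by letter class: vowels +6, consonants +12.
For outcome: o(vowel)+6=u, u(vowel)+6=a, t(cons)+12=f, c(cons)+12=o, o(vowel)+6=u, m(cons)+12=y, e(vowel)+6=k.

uafouyk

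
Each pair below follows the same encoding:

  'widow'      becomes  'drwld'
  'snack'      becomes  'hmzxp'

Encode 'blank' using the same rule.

Each pair mirrors across the alphabet (w↔d, i↔r, d↔w): positions sum to 25. Each letter is replaced by its mirror in the alphabet: a↔z, b↔y, c↔x, and so on (the Atbash cipher).
Applying it to blank: b↔y, l↔o, a↔z, n↔m, k↔p.

yozmp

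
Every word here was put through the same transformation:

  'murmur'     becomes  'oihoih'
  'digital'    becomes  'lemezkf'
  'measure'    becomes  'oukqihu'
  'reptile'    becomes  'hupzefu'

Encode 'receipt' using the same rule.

Treating letters as 0–25, the rule is x ↦ 9x + 10 (mod 26).
For receipt: r(17)→9·17+10≡7=h; e(4)→9·4+10≡20=u; c(2)→9·2+10≡2=c; e(4)→9·4+10≡20=u; i(8)→9·8+10≡4=e; p(15)→9·15+10≡15=p; t(19)→9·19+10≡25=z (all mod 26).

hucuepz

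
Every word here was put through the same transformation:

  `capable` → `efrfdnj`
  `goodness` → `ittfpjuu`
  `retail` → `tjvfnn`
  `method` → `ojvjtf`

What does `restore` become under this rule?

tjuvttj

The rule splits by letter class: vowels +5, consonants +2.
On restore: r(cons)+2=t, e(vowel)+5=j, s(cons)+2=u, t(cons)+2=v, o(vowel)+5=t, r(cons)+2=t, e(vowel)+5=j.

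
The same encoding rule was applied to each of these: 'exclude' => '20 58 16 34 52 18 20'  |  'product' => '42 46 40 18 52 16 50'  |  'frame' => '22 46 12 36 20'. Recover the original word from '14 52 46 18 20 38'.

burden

e(#5)→20 and x(#24)→58: differences scale by 2, so n = 2·pos + 10. With a=1..z=26, the number is 2·pos + 10.
Undoing it on 14 52 46 18 20 38: 14→(14−10)÷2=2=b, 52→(52−10)÷2=21=u, 46→(46−10)÷2=18=r, 18→(18−10)÷2=4=d, 20→(20−10)÷2=5=e, 38→(38−10)÷2=14=n.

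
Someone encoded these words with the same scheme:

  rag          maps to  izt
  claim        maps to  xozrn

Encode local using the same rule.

olxzo

Each letter is replaced by its mirror in the alphabet: a↔z, b↔y, c↔x, and so on (the Atbash cipher).
For local: l↔o, o↔l, c↔x, a↔z, l↔o.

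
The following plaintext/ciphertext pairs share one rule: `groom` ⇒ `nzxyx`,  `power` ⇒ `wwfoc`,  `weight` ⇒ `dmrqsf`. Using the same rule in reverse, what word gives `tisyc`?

major

In groom: g→n is +7, r→z is +8, o→x is +9, o→y is +10 — the shift increases by 1 each position. Each letter shifts forward by (position + 7), i.e. 7, 8, 9, … — the shift grows by one for each successive letter.
Reversing it on tisyc: t−7=m, i−8=a, s−9=j, y−10=o, c−11=r.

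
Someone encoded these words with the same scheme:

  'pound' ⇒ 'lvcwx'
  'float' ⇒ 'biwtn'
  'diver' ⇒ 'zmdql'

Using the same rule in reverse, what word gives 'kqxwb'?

topic

The output letters match the input read backwards, each shifted +8: pound reversed is dnuop. The word is reversed, then every letter is shifted forward by 8.
Undoing it on kqxwb: shift back: k−8=c, q−8=i, x−8=p, w−8=o, b−8=t → cipot; then reverse → topic.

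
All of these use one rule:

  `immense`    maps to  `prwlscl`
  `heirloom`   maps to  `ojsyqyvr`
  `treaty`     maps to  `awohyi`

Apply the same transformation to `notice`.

Shifts by position in immense: pos 0: i→p (+7), pos 1: m→r (+5), pos 2: m→w (+10), pos 3: e→l (+7), pos 4: n→s (+5), pos 5: s→c (+10) — repeating every 3. The shifts repeat in a cycle of length 3: positions 0,1,… shift by +7, +5, +10, then the pattern repeats.
On notice: n+7=u, o+5=t, t+10=d, i+7=p, c+5=h, e+10=o.

utdpho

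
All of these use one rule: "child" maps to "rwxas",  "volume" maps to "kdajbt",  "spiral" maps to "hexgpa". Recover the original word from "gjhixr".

rustic

Compare letters: c→r is +15, h→w is +15, i→x is +15 — a constant shift. This is a Caesar cipher with shift 15.
Decoding gjhixr: g−15=r, j−15=u, h−15=s, i−15=t, x−15=i, r−15=c.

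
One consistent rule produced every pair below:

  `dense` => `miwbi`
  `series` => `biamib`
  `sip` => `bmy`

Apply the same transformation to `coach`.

lselq

The shift depends on letter class: consonant d→m is +9, but vowel e→i is +4. The rule splits by letter class: vowels +4, consonants +9.
Applying it to coach: c(cons)+9=l, o(vowel)+4=s, a(vowel)+4=e, c(cons)+9=l, h(cons)+9=q.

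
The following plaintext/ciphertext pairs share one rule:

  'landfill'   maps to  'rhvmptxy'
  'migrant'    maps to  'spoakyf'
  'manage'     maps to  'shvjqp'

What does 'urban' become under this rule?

In landfill: l→r is +6, a→h is +7, n→v is +8, d→m is +9 — the shift increases by 1 each position. Letter i (0-indexed) is shifted by i+6, so successive shifts are 6, 7, 8, ….
On urban: u+6=a, r+7=y, b+8=j, a+9=j, n+10=x.

ayjjx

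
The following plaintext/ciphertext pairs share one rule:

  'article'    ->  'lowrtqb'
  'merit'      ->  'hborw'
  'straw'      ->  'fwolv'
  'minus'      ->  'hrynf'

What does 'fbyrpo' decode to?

senior

a(0)→l(11) and r(17)→o(14) fit y≡17x+11 (mod 26); the inverse of 17 mod 26 is 23. This is an affine cipher: with a=0,…,z=25, each position x becomes (17x+11) mod 26.
Decoding fbyrpo: f(5)→23·(5−11)≡18=s; b(1)→23·(1−11)≡4=e; y(24)→23·(24−11)≡13=n; r(17)→23·(17−11)≡8=i; p(15)→23·(15−11)≡14=o; o(14)→23·(14−11)≡17=r (all mod 26).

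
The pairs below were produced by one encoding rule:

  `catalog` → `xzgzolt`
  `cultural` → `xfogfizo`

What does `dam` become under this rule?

wzn

Each pair mirrors across the alphabet (c↔x, a↔z, t↔g): positions sum to 25. This is the alphabet-reversal cipher (Atbash): a becomes z, b becomes y, etc.
For dam: d↔w, a↔z, m↔n.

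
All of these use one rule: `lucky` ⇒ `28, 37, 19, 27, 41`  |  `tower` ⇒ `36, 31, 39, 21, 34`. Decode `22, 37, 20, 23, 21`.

l is letter #12 and maps to 28: an offset of 16. Letters become their 1-based position plus 16 (so a→17, b→18, …).
Reversing it on 22, 37, 20, 23, 21: 22→(22−16)÷1=6=f, 37→(37−16)÷1=21=u, 20→(20−16)÷1=4=d, 23→(23−16)÷1=7=g, 21→(21−16)÷1=5=e.

fudge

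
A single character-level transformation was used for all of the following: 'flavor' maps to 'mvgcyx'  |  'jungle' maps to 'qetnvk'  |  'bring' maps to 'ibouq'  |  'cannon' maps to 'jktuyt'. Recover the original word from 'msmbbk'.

figure

It's a Vigenère-style cipher with numeric key [7,10,6]: position i shifts by key[i mod 3].
Undoing it on msmbbk: m−7=f, s−10=i, m−6=g, b−7=u, b−10=r, k−6=e.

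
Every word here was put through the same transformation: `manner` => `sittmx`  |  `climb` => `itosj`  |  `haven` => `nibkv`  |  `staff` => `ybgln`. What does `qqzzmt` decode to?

kitten

It's a Vigenère-style cipher with numeric key [6,8,6]: position i shifts by key[i mod 3].
Undoing it on qqzzmt: q−6=k, q−8=i, z−6=t, z−6=t, m−8=e, t−6=n.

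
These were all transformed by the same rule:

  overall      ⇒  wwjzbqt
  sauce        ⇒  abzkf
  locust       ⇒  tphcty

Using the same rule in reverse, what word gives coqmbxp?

Shifts by position in overall: pos 0: o→w (+8), pos 1: v→w (+1), pos 2: e→j (+5), pos 3: r→z (+8), pos 4: a→b (+1), pos 5: l→q (+5) — repeating every 3. A repeating key of period 3 is used — shifts +8, +1, +5 over and over.
Undoing it on coqmbxp: c−8=u, o−1=n, q−5=l, m−8=e, b−1=a, x−5=s, p−8=h.

unleash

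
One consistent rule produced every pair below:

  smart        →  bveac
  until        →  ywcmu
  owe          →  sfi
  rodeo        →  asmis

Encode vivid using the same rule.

ememm

Vowels shift forward by 4 and consonants shift forward by 9.
On vivid: v(cons)+9=e, i(vowel)+4=m, v(cons)+9=e, i(vowel)+4=m, d(cons)+9=m.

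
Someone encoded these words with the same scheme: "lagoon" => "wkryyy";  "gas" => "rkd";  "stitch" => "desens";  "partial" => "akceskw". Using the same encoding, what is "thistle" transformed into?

The shift depends on letter class: consonant l→w is +11, but vowel a→k is +10. Two shifts are in play — +10 for a/e/i/o/u, +11 for every other letter.
On thistle: t(cons)+11=e, h(cons)+11=s, i(vowel)+10=s, s(cons)+11=d, t(cons)+11=e, l(cons)+11=w, e(vowel)+10=o.

essdewo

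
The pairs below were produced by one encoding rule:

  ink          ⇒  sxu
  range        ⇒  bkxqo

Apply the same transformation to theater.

Compare letters: i→s is +10, n→x is +10, k→u is +10 — a constant shift. It's a constant shift of +10 (ROT10).
For theater: t+10=d, h+10=r, e+10=o, a+10=k, t+10=d, e+10=o, r+10=b.

drokdob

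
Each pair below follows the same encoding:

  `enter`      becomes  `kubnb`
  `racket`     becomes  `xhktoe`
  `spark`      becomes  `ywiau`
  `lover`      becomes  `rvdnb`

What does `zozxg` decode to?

throw

Letter i (0-indexed) is shifted by i+6, so successive shifts are 6, 7, 8, ….
Reversing it on zozxg: z−6=t, o−7=h, z−8=r, x−9=o, g−10=w.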